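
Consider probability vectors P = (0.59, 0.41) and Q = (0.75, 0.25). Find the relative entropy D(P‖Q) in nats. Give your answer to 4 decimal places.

D(P‖Q) = Σ p·ln(p/q).
  0.59·ln(0.59/0.75) = -0.14157
  0.41·ln(0.41/0.25) = 0.20283
D(P‖Q) = 0.0613 nats.

0.0613 nats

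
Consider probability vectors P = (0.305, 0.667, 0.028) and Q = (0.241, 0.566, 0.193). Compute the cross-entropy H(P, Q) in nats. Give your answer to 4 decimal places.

0.8597 nats

H(P,Q) = −Σ p·ln q.
  −0.305·ln(0.241) = 0.43400
  −0.667·ln(0.566) = 0.37963
  −0.028·ln(0.193) = 0.04606
H(P,Q) = 0.8597 nats.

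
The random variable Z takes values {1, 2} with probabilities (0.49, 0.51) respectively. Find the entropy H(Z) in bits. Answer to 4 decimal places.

H(Z) = −Σ p·log₂ p.
  −(0.49)·log₂(0.49) = 0.50428
  −(0.51)·log₂(0.51) = 0.49543
Sum: 0.50428 + 0.49543 = 0.9997 bits.

0.9997 bits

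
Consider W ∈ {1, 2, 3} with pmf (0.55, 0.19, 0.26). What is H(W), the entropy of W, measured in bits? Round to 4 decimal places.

1.4349 bits

H(W) = −Σ p·log₂ p.
  −(0.55)·log₂(0.55) = 0.47437
  −(0.19)·log₂(0.19) = 0.45523
  −(0.26)·log₂(0.26) = 0.50529
Sum: 0.47437 + 0.45523 + 0.50529 = 1.4349 bits.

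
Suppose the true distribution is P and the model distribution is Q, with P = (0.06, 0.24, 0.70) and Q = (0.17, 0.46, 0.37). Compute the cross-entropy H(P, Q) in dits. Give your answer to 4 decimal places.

0.4294 dits

H(P,Q) = −Σ p·log₁₀ q.
  −0.06·log₁₀(0.17) = 0.04617
  −0.24·log₁₀(0.46) = 0.08094
  −0.70·log₁₀(0.37) = 0.30226
H(P,Q) = 0.4294 dits.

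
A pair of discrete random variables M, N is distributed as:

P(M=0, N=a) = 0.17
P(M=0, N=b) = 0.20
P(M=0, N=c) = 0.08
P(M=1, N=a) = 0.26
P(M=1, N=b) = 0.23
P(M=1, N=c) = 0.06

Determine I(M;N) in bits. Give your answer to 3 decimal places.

Marginals: p(M) = (0.4500, 0.5500), p(N) = (0.4300, 0.4300, 0.1400).
I(M;N) = H(M) + H(N) − H(M,N).
H(M) = 0.9928, H(N) = 1.4442, H(M,N) = 2.4270.
I(M;N) = 0.9928 + 1.4442 − 2.4270 = 0.010 bits.

0.010 bits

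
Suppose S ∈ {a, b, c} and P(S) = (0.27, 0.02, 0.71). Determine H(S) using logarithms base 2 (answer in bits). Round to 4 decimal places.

0.9737 bits

H(S) = −Σ p·log₂ p.
  −(0.27)·log₂(0.27) = 0.51002
  −(0.02)·log₂(0.02) = 0.11288
  −(0.71)·log₂(0.71) = 0.35082
Sum: 0.51002 + 0.11288 + 0.35082 = 0.9737 bits.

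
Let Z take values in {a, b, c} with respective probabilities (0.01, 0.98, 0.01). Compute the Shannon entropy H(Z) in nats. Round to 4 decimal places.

H(Z) = −Σ p·ln p.
  −(0.01)·ln(0.01) = 0.04605
  −(0.98)·ln(0.98) = 0.01980
  −(0.01)·ln(0.01) = 0.04605
Sum: 0.04605 + 0.01980 + 0.04605 = 0.1119 nats.

0.1119 nats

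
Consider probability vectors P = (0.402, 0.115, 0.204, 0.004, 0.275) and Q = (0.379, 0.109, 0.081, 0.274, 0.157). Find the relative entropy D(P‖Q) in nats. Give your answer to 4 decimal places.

D(P‖Q) = Σ p·ln(p/q).
  0.402·ln(0.402/0.379) = 0.02368
  0.115·ln(0.115/0.109) = 0.00616
  0.204·ln(0.204/0.081) = 0.18843
  0.004·ln(0.004/0.274) = -0.01691
  0.275·ln(0.275/0.157) = 0.15414
D(P‖Q) = 0.3555 nats.

0.3555 nats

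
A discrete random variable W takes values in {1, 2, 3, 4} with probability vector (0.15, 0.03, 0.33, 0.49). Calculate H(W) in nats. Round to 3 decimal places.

1.105 nats

H(W) = −Σ p·ln p.
  −(0.15)·ln(0.15) = 0.2846
  −(0.03)·ln(0.03) = 0.1052
  −(0.33)·ln(0.33) = 0.3659
  −(0.49)·ln(0.49) = 0.3495
Sum: 0.2846 + 0.1052 + 0.3659 + 0.3495 = 1.105 nats.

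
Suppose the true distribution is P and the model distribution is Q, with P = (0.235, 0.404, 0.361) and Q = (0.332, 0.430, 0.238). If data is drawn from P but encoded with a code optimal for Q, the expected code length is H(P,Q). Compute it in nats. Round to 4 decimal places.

H(P,Q) = −Σ p·ln q.
  −0.235·ln(0.332) = 0.25912
  −0.404·ln(0.430) = 0.34096
  −0.361·ln(0.238) = 0.51821
H(P,Q) = 1.1183 nats.

1.1183 nats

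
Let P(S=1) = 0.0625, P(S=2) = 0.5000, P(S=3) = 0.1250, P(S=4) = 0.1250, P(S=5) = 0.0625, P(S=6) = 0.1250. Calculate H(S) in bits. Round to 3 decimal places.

2.125 bits

H(S) = −Σ p·log₂ p.
  −(0.0625)·log₂(0.0625) = 0.2500
  −(0.5000)·log₂(0.5000) = 0.5000
  −(0.1250)·log₂(0.1250) = 0.3750
  −(0.1250)·log₂(0.1250) = 0.3750
  −(0.0625)·log₂(0.0625) = 0.2500
  −(0.1250)·log₂(0.1250) = 0.3750
Sum: 0.2500 + 0.5000 + 0.3750 + 0.3750 + 0.2500 + 0.3750 = 2.125 bits.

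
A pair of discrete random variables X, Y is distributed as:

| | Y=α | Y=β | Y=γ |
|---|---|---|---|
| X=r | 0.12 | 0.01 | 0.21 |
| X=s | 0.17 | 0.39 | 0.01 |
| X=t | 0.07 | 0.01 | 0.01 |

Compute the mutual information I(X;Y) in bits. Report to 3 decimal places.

Marginals: p(X) = (0.3400, 0.5700, 0.0900), p(Y) = (0.3600, 0.4100, 0.2300).
I(X;Y) = H(X) + H(Y) − H(X,Y).
H(X) = 1.3041, H(Y) = 1.5457, H(X,Y) = 2.3386.
I(X;Y) = 1.3041 + 1.5457 − 2.3386 = 0.511 bits.

0.511 bits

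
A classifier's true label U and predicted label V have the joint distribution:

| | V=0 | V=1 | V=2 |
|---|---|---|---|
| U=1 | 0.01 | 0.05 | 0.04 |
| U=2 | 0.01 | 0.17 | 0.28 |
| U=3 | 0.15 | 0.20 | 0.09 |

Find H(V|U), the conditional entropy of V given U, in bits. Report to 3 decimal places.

Chain rule: H(V|U) = H(U,V) − H(U).
Marginals: p(U) = (0.1000, 0.4600, 0.4400), p(V) = (0.1700, 0.4200, 0.4100).
H(U,V) = 2.6711 bits; H(U) = 1.3687 bits.
H(V|U) = 2.6711 − 1.3687 = 1.302 bits.

1.302 bits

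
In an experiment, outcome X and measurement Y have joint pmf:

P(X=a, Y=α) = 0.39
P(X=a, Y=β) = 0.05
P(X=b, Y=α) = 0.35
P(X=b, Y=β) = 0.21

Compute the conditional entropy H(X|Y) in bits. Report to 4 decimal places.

Chain rule: H(X|Y) = H(X,Y) − H(Y).
Marginals: p(X) = (0.4400, 0.5600), p(Y) = (0.7400, 0.2600).
H(X,Y) = 1.7488 bits; H(Y) = 0.8267 bits.
H(X|Y) = 1.7488 − 0.8267 = 0.9221 bits.

0.9221 bits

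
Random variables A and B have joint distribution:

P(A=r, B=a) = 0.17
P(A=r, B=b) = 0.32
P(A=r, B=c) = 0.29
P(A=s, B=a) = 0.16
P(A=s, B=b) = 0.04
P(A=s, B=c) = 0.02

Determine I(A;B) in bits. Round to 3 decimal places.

Marginals: p(A) = (0.7800, 0.2200), p(B) = (0.3300, 0.3600, 0.3100).
I(A;B) = Σ p(x,y)·log₂[p(x,y)/(p(x)p(y))].
  (r,a): 0.17·log₂(0.6605) = -0.1017
  (r,b): 0.32·log₂(1.1396) = 0.0603
  (r,c): 0.29·log₂(1.1993) = 0.0760
  (s,a): 0.16·log₂(2.2039) = 0.1824
  (s,b): 0.04·log₂(0.5051) = -0.0394
  (s,c): 0.02·log₂(0.2933) = -0.0354
Sum = 0.142 bits.

0.142 bits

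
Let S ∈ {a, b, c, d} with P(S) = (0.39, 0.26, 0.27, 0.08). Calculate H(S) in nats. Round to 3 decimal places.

H(S) = −Σ p·ln p.
  −(0.39)·ln(0.39) = 0.3672
  −(0.26)·ln(0.26) = 0.3502
  −(0.27)·ln(0.27) = 0.3535
  −(0.08)·ln(0.08) = 0.2021
Sum: 0.3672 + 0.3502 + 0.3535 + 0.2021 = 1.273 nats.

1.273 nats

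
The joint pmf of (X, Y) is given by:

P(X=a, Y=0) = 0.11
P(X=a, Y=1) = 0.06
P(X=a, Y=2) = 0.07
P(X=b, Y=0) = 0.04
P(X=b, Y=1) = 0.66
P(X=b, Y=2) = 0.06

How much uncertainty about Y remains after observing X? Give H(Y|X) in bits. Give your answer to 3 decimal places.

Chain rule: H(Y|X) = H(X,Y) − H(X).
Marginals: p(X) = (0.2400, 0.7600), p(Y) = (0.1500, 0.7200, 0.1300).
H(X,Y) = 1.6873 bits; H(X) = 0.7950 bits.
H(Y|X) = 1.6873 − 0.7950 = 0.892 bits.

0.892 bits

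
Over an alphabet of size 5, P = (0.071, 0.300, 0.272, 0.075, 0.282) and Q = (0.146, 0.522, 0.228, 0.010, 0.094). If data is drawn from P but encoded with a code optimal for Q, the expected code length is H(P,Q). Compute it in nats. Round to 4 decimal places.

1.7459 nats

H(P,Q) = −Σ p·ln q.
  −0.071·ln(0.146) = 0.13661
  −0.300·ln(0.522) = 0.19503
  −0.272·ln(0.228) = 0.40213
  −0.075·ln(0.010) = 0.34539
  −0.282·ln(0.094) = 0.66678
H(P,Q) = 1.7459 nats.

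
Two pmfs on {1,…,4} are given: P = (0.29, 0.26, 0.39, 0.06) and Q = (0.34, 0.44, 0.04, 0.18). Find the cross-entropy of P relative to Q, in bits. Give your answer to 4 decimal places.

H(P,Q) = −Σ p·log₂ q.
  −0.29·log₂(0.34) = 0.45135
  −0.26·log₂(0.44) = 0.30795
  −0.39·log₂(0.04) = 1.81110
  −0.06·log₂(0.18) = 0.14844
H(P,Q) = 2.7188 bits.

2.7188 bits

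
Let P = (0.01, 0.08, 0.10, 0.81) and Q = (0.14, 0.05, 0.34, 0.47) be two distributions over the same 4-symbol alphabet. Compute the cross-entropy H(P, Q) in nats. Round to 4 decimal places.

H(P,Q) = −Σ p·ln q.
  −0.01·ln(0.14) = 0.01966
  −0.08·ln(0.05) = 0.23966
  −0.10·ln(0.34) = 0.10788
  −0.81·ln(0.47) = 0.61157
H(P,Q) = 0.9788 nats.

0.9788 nats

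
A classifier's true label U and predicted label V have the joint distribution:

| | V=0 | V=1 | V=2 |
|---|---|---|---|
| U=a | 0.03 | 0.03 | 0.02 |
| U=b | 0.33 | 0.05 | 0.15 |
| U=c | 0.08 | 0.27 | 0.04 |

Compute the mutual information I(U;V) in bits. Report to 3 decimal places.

0.273 bits

Marginals: p(U) = (0.0800, 0.5300, 0.3900), p(V) = (0.4400, 0.3500, 0.2100).
I(U;V) = Σ p(x,y)·log₂[p(x,y)/(p(x)p(y))].
  (a,0): 0.03·log₂(0.8523) = -0.0069
  (a,1): 0.03·log₂(1.0714) = 0.0030
  (a,2): 0.02·log₂(1.1905) = 0.0050
  (b,0): 0.33·log₂(1.4151) = 0.1653
  (b,1): 0.05·log₂(0.2695) = -0.0946
  (b,2): 0.15·log₂(1.3477) = 0.0646
  (c,0): 0.08·log₂(0.4662) = -0.0881
  (c,1): 0.27·log₂(1.9780) = 0.2657
  (c,2): 0.04·log₂(0.4884) = -0.0414
Sum = 0.273 bits.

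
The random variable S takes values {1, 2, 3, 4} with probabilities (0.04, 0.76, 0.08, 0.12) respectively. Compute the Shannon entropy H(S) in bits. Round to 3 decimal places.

H(S) = −Σ p·log₂ p.
  −(0.04)·log₂(0.04) = 0.1858
  −(0.76)·log₂(0.76) = 0.3009
  −(0.08)·log₂(0.08) = 0.2915
  −(0.12)·log₂(0.12) = 0.3671
Sum: 0.1858 + 0.3009 + 0.2915 + 0.3671 = 1.145 bits.

1.145 bits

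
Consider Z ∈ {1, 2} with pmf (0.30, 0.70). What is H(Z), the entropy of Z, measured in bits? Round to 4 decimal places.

0.8813 bits

H(Z) = −Σ p·log₂ p.
  −(0.30)·log₂(0.30) = 0.52109
  −(0.70)·log₂(0.70) = 0.36020
Sum: 0.52109 + 0.36020 = 0.8813 bits.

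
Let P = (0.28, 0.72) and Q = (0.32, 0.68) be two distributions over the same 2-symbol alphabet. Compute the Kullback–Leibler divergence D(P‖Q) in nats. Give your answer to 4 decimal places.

0.0038 nats

D(P‖Q) = Σ p·ln(p/q).
  0.28·ln(0.28/0.32) = -0.03739
  0.72·ln(0.72/0.68) = 0.04115
D(P‖Q) = 0.0038 nats.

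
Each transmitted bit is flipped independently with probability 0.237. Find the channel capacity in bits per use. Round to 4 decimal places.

0.2100 bits

Binary symmetric channel: C = 1 − h₂(ε) where h₂ is the binary entropy function.
h₂(0.237) = −0.237·log₂0.237 − 0.763·log₂0.763 = 0.7900.
C = 1 − 0.7900 = 0.2100 bits per channel use.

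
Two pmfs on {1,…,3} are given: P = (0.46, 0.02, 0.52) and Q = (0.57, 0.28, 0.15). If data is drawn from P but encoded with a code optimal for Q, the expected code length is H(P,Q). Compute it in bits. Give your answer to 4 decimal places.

1.8330 bits

H(P,Q) = −Σ p·log₂ q.
  −0.46·log₂(0.57) = 0.37304
  −0.02·log₂(0.28) = 0.03673
  −0.52·log₂(0.15) = 1.42322
H(P,Q) = 1.8330 bits.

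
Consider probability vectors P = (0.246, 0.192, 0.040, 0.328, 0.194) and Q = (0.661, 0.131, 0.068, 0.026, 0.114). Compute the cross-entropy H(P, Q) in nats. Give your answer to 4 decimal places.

H(P,Q) = −Σ p·ln q.
  −0.246·ln(0.661) = 0.10184
  −0.192·ln(0.131) = 0.39025
  −0.040·ln(0.068) = 0.10753
  −0.328·ln(0.026) = 1.19709
  −0.194·ln(0.114) = 0.42128
H(P,Q) = 2.2180 nats.

2.2180 nats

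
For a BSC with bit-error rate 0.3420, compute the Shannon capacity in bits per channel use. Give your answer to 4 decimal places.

Binary symmetric channel: C = 1 − h₂(ε) where h₂ is the binary entropy function.
h₂(0.3420) = −0.3420·log₂0.3420 − 0.6580·log₂0.6580 = 0.9267.
C = 1 − 0.9267 = 0.0733 bits per channel use.

0.0733 bits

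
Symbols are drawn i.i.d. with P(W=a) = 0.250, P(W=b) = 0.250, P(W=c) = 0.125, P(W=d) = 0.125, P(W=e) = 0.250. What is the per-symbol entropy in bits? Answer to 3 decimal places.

H(W) = −Σ p·log₂ p.
  −(0.250)·log₂(0.250) = 0.5000
  −(0.250)·log₂(0.250) = 0.5000
  −(0.125)·log₂(0.125) = 0.3750
  −(0.125)·log₂(0.125) = 0.3750
  −(0.250)·log₂(0.250) = 0.5000
Sum: 0.5000 + 0.5000 + 0.3750 + 0.3750 + 0.5000 = 2.250 bits.

2.250 bits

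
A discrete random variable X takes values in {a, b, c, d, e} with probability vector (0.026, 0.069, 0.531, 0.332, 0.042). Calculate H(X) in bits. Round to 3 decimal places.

H(X) = −Σ p·log₂ p.
  −(0.026)·log₂(0.026) = 0.1369
  −(0.069)·log₂(0.069) = 0.2662
  −(0.531)·log₂(0.531) = 0.4849
  −(0.332)·log₂(0.332) = 0.5281
  −(0.042)·log₂(0.042) = 0.1921
Sum: 0.1369 + 0.2662 + 0.4849 + 0.5281 + 0.1921 = 1.608 bits.

1.608 bits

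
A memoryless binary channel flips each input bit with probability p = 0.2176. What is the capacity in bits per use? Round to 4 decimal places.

0.2442 bits

Binary symmetric channel: C = 1 − h₂(ε) where h₂ is the binary entropy function.
h₂(0.2176) = −0.2176·log₂0.2176 − 0.7824·log₂0.7824 = 0.7558.
C = 1 − 0.7558 = 0.2442 bits per channel use.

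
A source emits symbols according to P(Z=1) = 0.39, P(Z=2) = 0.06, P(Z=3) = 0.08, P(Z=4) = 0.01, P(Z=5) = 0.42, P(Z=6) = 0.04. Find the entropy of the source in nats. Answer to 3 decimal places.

H(Z) = −Σ p·ln p.
  −(0.39)·ln(0.39) = 0.3672
  −(0.06)·ln(0.06) = 0.1688
  −(0.08)·ln(0.08) = 0.2021
  −(0.01)·ln(0.01) = 0.0461
  −(0.42)·ln(0.42) = 0.3644
  −(0.04)·ln(0.04) = 0.1288
Sum: 0.3672 + 0.1688 + 0.2021 + 0.0461 + 0.3644 + 0.1288 = 1.277 nats.

1.277 nats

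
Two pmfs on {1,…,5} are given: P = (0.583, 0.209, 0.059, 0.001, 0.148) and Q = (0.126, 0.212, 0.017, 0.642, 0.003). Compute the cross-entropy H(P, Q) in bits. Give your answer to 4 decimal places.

H(P,Q) = −Σ p·log₂ q.
  −0.583·log₂(0.126) = 1.74230
  −0.209·log₂(0.212) = 0.46771
  −0.059·log₂(0.017) = 0.34682
  −0.001·log₂(0.642) = 0.00064
  −0.148·log₂(0.003) = 1.24036
H(P,Q) = 3.7978 bits.

3.7978 bits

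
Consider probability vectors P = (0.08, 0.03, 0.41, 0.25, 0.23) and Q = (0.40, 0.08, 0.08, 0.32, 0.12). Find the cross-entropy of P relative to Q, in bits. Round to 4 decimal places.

2.8236 bits

H(P,Q) = −Σ p·log₂ q.
  −0.08·log₂(0.40) = 0.10575
  −0.03·log₂(0.08) = 0.10932
  −0.41·log₂(0.08) = 1.49398
  −0.25·log₂(0.32) = 0.41096
  −0.23·log₂(0.12) = 0.70355
H(P,Q) = 2.8236 bits.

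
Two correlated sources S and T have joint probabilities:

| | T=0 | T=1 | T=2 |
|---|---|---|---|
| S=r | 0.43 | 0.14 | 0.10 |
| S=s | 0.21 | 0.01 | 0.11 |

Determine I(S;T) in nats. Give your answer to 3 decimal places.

0.047 nats

Marginals: p(S) = (0.6700, 0.3300), p(T) = (0.6400, 0.1500, 0.2100).
I(S;T) = H(S) + H(T) − H(S,T).
H(S) = 0.6342, H(T) = 0.8979, H(S,T) = 1.4850.
I(S;T) = 0.6342 + 0.8979 − 1.4850 = 0.047 nats.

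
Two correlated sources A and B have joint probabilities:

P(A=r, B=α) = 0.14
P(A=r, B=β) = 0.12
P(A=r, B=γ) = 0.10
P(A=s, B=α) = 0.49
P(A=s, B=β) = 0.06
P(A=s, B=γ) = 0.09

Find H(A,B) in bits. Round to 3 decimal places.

H(A,B) = −Σ p(x,y)·log₂ p(x,y) over all 6 cells.
  cell (r,α): −0.14·log₂0.14 = 0.3971
  cell (r,β): −0.12·log₂0.12 = 0.3671
  cell (r,γ): −0.10·log₂0.10 = 0.3322
  cell (s,α): −0.49·log₂0.49 = 0.5043
  cell (s,β): −0.06·log₂0.06 = 0.2435
  cell (s,γ): −0.09·log₂0.09 = 0.3127
Sum = 2.157 bits.

2.157 bits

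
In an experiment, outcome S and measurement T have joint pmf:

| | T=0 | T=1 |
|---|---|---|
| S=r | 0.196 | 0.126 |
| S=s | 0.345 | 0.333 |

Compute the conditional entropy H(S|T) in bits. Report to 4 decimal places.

Marginals: p(S) = (0.3220, 0.6780), p(T) = (0.5410, 0.4590).
H(S|T) = Σ p(T) · H(S|T=·).
  T=0: p=0.5410, H(S|T=0) = 0.9446
  T=1: p=0.4590, H(S|T=1) = 0.8479
Weighted sum = 0.9002 bits.

0.9002 bits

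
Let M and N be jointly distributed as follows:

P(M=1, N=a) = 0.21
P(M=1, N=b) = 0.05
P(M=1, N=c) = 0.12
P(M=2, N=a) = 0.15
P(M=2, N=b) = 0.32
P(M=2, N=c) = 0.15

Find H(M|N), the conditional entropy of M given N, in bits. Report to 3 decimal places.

Chain rule: H(M|N) = H(M,N) − H(N).
Marginals: p(M) = (0.3800, 0.6200), p(N) = (0.3600, 0.3700, 0.2700).
H(M,N) = 2.4031 bits; H(N) = 1.5714 bits.
H(M|N) = 2.4031 − 1.5714 = 0.832 bits.

0.832 bits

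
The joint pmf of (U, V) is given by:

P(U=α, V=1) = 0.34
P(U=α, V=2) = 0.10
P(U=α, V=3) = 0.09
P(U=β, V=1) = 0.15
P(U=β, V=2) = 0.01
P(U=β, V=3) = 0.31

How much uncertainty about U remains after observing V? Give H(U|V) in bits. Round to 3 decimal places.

Chain rule: H(U|V) = H(U,V) − H(V).
Marginals: p(U) = (0.5300, 0.4700), p(V) = (0.4900, 0.1100, 0.4000).
H(U,V) = 2.1748 bits; H(V) = 1.3833 bits.
H(U|V) = 2.1748 − 1.3833 = 0.791 bits.

0.791 bits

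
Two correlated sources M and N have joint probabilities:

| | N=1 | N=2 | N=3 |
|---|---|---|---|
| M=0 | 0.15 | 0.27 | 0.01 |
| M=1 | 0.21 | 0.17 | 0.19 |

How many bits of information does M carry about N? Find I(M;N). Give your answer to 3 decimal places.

Marginals: p(M) = (0.4300, 0.5700), p(N) = (0.3600, 0.4400, 0.2000).
I(M;N) = Σ p(x,y)·log₂[p(x,y)/(p(x)p(y))].
  (0,1): 0.15·log₂(0.9690) = -0.0068
  (0,2): 0.27·log₂(1.4271) = 0.1385
  (0,3): 0.01·log₂(0.1163) = -0.0310
  (1,1): 0.21·log₂(1.0234) = 0.0070
  (1,2): 0.17·log₂(0.6778) = -0.0954
  (1,3): 0.19·log₂(1.6667) = 0.1400
Sum = 0.152 bits.

0.152 bits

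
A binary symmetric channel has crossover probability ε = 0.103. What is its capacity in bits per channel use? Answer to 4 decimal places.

0.5216 bits

Binary symmetric channel: C = 1 − h₂(ε) where h₂ is the binary entropy function.
h₂(0.103) = −0.103·log₂0.103 − 0.897·log₂0.897 = 0.4784.
C = 1 − 0.4784 = 0.5216 bits per channel use.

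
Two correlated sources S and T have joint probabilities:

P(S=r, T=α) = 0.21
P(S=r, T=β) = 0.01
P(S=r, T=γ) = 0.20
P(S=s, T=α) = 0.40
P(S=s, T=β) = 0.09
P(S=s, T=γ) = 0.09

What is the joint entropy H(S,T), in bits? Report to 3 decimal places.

H(S,T) = −Σ p(x,y)·log₂ p(x,y) over all 6 cells.
  cell (r,α): −0.21·log₂0.21 = 0.4728
  cell (r,β): −0.01·log₂0.01 = 0.0664
  cell (r,γ): −0.20·log₂0.20 = 0.4644
  cell (s,α): −0.40·log₂0.40 = 0.5288
  cell (s,β): −0.09·log₂0.09 = 0.3127
  cell (s,γ): −0.09·log₂0.09 = 0.3127
Sum = 2.158 bits.

2.158 bits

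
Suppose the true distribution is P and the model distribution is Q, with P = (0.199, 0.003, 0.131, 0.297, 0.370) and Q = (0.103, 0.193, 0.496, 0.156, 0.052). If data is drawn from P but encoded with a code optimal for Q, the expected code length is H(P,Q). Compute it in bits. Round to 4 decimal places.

H(P,Q) = −Σ p·log₂ q.
  −0.199·log₂(0.103) = 0.65258
  −0.003·log₂(0.193) = 0.00712
  −0.131·log₂(0.496) = 0.13252
  −0.297·log₂(0.156) = 0.79607
  −0.370·log₂(0.052) = 1.57818
H(P,Q) = 3.1665 bits.

3.1665 bits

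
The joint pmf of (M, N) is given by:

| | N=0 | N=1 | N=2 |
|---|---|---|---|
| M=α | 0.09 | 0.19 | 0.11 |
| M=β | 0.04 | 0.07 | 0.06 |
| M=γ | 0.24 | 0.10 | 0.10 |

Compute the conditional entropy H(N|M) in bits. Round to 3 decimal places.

Chain rule: H(N|M) = H(M,N) − H(M).
Marginals: p(M) = (0.3900, 0.1700, 0.4400), p(N) = (0.3700, 0.3600, 0.2700).
H(M,N) = 2.9745 bits; H(M) = 1.4855 bits.
H(N|M) = 2.9745 − 1.4855 = 1.489 bits.

1.489 bits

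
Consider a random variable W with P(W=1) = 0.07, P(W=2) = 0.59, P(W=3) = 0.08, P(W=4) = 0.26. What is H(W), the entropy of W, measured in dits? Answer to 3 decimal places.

H(W) = −Σ p·log₁₀ p.
  −(0.07)·log₁₀(0.07) = 0.0808
  −(0.59)·log₁₀(0.59) = 0.1352
  −(0.08)·log₁₀(0.08) = 0.0878
  −(0.26)·log₁₀(0.26) = 0.1521
Sum: 0.0808 + 0.1352 + 0.0878 + 0.1521 = 0.456 dits.

0.456 dits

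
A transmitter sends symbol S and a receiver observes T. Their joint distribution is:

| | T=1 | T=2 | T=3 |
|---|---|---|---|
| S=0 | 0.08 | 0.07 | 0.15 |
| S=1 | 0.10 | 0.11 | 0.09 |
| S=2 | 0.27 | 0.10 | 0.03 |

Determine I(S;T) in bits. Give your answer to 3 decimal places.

Marginals: p(S) = (0.3000, 0.3000, 0.4000), p(T) = (0.4500, 0.2800, 0.2700).
I(S;T) = H(S) + H(T) − H(S,T).
H(S) = 1.5710, H(T) = 1.5426, H(S,T) = 2.9597.
I(S;T) = 1.5710 + 1.5426 − 2.9597 = 0.154 bits.

0.154 bits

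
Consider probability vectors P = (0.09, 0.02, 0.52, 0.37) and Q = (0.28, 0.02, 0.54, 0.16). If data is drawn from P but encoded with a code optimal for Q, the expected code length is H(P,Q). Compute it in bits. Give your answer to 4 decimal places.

H(P,Q) = −Σ p·log₂ q.
  −0.09·log₂(0.28) = 0.16529
  −0.02·log₂(0.02) = 0.11288
  −0.52·log₂(0.54) = 0.46226
  −0.37·log₂(0.16) = 0.97823
H(P,Q) = 1.7187 bits.

1.7187 bits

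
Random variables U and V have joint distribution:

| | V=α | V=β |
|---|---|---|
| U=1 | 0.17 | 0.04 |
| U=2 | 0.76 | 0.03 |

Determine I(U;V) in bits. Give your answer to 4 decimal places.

Marginals: p(U) = (0.2100, 0.7900), p(V) = (0.9300, 0.0700).
I(U;V) = Σ p(x,y)·log₂[p(x,y)/(p(x)p(y))].
  (1,α): 0.17·log₂(0.8705) = -0.03403
  (1,β): 0.04·log₂(2.7211) = 0.05777
  (2,α): 0.76·log₂(1.0344) = 0.03712
  (2,β): 0.03·log₂(0.5425) = -0.02647
Sum = 0.0344 bits.

0.0344 bits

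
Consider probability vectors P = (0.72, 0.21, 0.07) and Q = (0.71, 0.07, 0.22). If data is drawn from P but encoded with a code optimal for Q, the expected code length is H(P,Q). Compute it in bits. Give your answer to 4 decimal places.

H(P,Q) = −Σ p·log₂ q.
  −0.72·log₂(0.71) = 0.35576
  −0.21·log₂(0.07) = 0.80567
  −0.07·log₂(0.22) = 0.15291
H(P,Q) = 1.3143 bits.

1.3143 bits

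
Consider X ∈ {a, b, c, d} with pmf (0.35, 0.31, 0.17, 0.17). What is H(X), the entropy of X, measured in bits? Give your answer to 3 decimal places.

1.923 bits

H(X) = −Σ p·log₂ p.
  −(0.35)·log₂(0.35) = 0.5301
  −(0.31)·log₂(0.31) = 0.5238
  −(0.17)·log₂(0.17) = 0.4346
  −(0.17)·log₂(0.17) = 0.4346
Sum: 0.5301 + 0.5238 + 0.4346 + 0.4346 = 1.923 bits.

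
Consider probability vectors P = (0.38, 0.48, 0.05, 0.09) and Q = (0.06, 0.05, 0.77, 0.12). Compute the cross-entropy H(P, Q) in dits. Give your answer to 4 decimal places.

H(P,Q) = −Σ p·log₁₀ q.
  −0.38·log₁₀(0.06) = 0.46430
  −0.48·log₁₀(0.05) = 0.62449
  −0.05·log₁₀(0.77) = 0.00568
  −0.09·log₁₀(0.12) = 0.08287
H(P,Q) = 1.1773 dits.

1.1773 dits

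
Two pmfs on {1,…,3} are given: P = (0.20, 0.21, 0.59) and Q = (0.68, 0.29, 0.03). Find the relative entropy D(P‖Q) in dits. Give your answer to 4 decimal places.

D(P‖Q) = Σ p·log₁₀(p/q).
  0.20·log₁₀(0.20/0.68) = -0.10630
  0.21·log₁₀(0.21/0.29) = -0.02944
  0.59·log₁₀(0.59/0.03) = 0.76330
D(P‖Q) = 0.6276 dits.

0.6276 dits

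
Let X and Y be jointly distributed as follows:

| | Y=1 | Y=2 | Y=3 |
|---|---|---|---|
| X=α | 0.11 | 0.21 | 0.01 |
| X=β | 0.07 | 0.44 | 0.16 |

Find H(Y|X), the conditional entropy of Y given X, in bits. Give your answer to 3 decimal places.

1.187 bits

Chain rule: H(Y|X) = H(X,Y) − H(X).
Marginals: p(X) = (0.3300, 0.6700), p(Y) = (0.1800, 0.6500, 0.1700).
H(X,Y) = 2.1023 bits; H(X) = 0.9149 bits.
H(Y|X) = 2.1023 − 0.9149 = 1.187 bits.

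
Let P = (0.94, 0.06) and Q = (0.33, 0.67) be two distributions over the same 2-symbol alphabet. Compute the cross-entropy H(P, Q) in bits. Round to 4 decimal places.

H(P,Q) = −Σ p·log₂ q.
  −0.94·log₂(0.33) = 1.50349
  −0.06·log₂(0.67) = 0.03467
H(P,Q) = 1.5382 bits.

1.5382 bits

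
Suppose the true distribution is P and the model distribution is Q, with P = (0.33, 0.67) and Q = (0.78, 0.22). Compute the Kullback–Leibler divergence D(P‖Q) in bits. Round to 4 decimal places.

0.6669 bits

D(P‖Q) = Σ p·log₂(p/q).
  0.33·log₂(0.33/0.78) = -0.40953
  0.67·log₂(0.67/0.22) = 1.07646
D(P‖Q) = 0.6669 bits.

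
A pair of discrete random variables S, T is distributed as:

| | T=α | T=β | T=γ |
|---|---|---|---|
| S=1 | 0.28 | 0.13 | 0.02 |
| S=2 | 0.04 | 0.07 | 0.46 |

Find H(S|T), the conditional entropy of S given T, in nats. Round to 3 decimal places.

Chain rule: H(S|T) = H(S,T) − H(T).
Marginals: p(S) = (0.4300, 0.5700), p(T) = (0.3200, 0.2000, 0.4800).
H(S,T) = 1.3720 nats; H(T) = 1.0388 nats.
H(S|T) = 1.3720 − 1.0388 = 0.333 nats.

0.333 nats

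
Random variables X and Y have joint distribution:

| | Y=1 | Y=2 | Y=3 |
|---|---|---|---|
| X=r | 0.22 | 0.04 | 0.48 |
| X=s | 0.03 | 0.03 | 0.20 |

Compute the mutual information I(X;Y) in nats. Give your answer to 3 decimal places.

Marginals: p(X) = (0.7400, 0.2600), p(Y) = (0.2500, 0.0700, 0.6800).
I(X;Y) = Σ p(x,y)·ln[p(x,y)/(p(x)p(y))].
  (r,1): 0.22·ln(1.1892) = 0.0381
  (r,2): 0.04·ln(0.7722) = -0.0103
  (r,3): 0.48·ln(0.9539) = -0.0227
  (s,1): 0.03·ln(0.4615) = -0.0232
  (s,2): 0.03·ln(1.6484) = 0.0150
  (s,3): 0.20·ln(1.1312) = 0.0247
Sum = 0.022 nats.

0.022 nats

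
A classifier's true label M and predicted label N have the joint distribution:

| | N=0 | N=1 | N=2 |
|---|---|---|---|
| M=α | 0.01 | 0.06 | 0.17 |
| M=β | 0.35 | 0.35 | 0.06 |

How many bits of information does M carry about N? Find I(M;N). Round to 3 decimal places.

Marginals: p(M) = (0.2400, 0.7600), p(N) = (0.3600, 0.4100, 0.2300).
I(M;N) = Σ p(x,y)·log₂[p(x,y)/(p(x)p(y))].
  (α,0): 0.01·log₂(0.1157) = -0.0311
  (α,1): 0.06·log₂(0.6098) = -0.0428
  (α,2): 0.17·log₂(3.0797) = 0.2759
  (β,0): 0.35·log₂(1.2792) = 0.1244
  (β,1): 0.35·log₂(1.1232) = 0.0587
  (β,2): 0.06·log₂(0.3432) = -0.0926
Sum = 0.292 bits.

0.292 bits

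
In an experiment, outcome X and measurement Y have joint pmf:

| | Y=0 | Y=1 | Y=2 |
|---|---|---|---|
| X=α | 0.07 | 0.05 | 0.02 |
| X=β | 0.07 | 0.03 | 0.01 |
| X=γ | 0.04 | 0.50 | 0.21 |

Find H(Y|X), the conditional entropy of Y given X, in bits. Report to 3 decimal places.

1.184 bits

Chain rule: H(Y|X) = H(X,Y) − H(X).
Marginals: p(X) = (0.1400, 0.1100, 0.7500), p(Y) = (0.1800, 0.5800, 0.2400).
H(X,Y) = 2.2429 bits; H(X) = 1.0587 bits.
H(Y|X) = 2.2429 − 1.0587 = 1.184 bits.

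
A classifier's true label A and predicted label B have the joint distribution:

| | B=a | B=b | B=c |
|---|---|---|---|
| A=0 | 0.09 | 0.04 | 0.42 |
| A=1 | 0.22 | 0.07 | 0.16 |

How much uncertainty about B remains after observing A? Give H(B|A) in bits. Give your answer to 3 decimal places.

Chain rule: H(B|A) = H(A,B) − H(A).
Marginals: p(A) = (0.5500, 0.4500), p(B) = (0.3100, 0.1100, 0.5800).
H(A,B) = 2.1962 bits; H(A) = 0.9928 bits.
H(B|A) = 2.1962 − 0.9928 = 1.203 bits.

1.203 bits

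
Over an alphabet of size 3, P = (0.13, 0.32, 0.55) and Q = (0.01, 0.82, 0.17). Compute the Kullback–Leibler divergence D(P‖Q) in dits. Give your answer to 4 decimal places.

D(P‖Q) = Σ p·log₁₀(p/q).
  0.13·log₁₀(0.13/0.01) = 0.14481
  0.32·log₁₀(0.32/0.82) = -0.13077
  0.55·log₁₀(0.55/0.17) = 0.28045
D(P‖Q) = 0.2945 dits.

0.2945 dits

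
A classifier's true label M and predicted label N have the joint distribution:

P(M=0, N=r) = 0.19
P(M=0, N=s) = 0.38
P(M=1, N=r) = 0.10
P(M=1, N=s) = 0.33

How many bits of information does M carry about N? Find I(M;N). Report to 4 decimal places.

0.0088 bits

Marginals: p(M) = (0.5700, 0.4300), p(N) = (0.2900, 0.7100).
I(M;N) = Σ p(x,y)·log₂[p(x,y)/(p(x)p(y))].
  (0,r): 0.19·log₂(1.1494) = 0.03817
  (0,s): 0.38·log₂(0.9390) = -0.03452
  (1,r): 0.10·log₂(0.8019) = -0.03185
  (1,s): 0.33·log₂(1.0809) = 0.03704
Sum = 0.0088 bits.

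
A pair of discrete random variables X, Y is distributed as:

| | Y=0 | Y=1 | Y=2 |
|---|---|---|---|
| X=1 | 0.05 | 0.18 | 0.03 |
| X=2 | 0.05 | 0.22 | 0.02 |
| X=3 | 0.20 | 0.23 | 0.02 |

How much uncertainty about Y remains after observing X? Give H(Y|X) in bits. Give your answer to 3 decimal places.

1.146 bits

Marginals: p(X) = (0.2600, 0.2900, 0.4500), p(Y) = (0.3000, 0.6300, 0.0700).
H(Y|X) = Σ p(X) · H(Y|X=·).
  X=1: p=0.2600, H(Y|X=1) = 1.1842
  X=2: p=0.2900, H(Y|X=2) = 1.0057
  X=3: p=0.4500, H(Y|X=3) = 1.2145
Weighted sum = 1.146 bits.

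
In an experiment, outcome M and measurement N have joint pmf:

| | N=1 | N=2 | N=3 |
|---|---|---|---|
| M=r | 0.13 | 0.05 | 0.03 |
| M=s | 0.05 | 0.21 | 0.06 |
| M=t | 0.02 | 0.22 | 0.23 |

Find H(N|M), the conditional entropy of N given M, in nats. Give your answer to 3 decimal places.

0.869 nats

Chain rule: H(N|M) = H(M,N) − H(M).
Marginals: p(M) = (0.2100, 0.3200, 0.4700), p(N) = (0.2000, 0.4800, 0.3200).
H(M,N) = 1.9159 nats; H(M) = 1.0472 nats.
H(N|M) = 1.9159 − 1.0472 = 0.869 nats.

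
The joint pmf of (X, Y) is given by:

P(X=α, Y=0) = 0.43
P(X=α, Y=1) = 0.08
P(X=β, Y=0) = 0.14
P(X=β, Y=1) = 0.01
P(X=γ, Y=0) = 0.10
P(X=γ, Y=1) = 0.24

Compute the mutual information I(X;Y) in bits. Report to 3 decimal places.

0.245 bits

Marginals: p(X) = (0.5100, 0.1500, 0.3400), p(Y) = (0.6700, 0.3300).
I(X;Y) = H(X) + H(Y) − H(X,Y).
H(X) = 1.4351, H(Y) = 0.9149, H(X,Y) = 2.1049.
I(X;Y) = 1.4351 + 0.9149 − 2.1049 = 0.245 bits.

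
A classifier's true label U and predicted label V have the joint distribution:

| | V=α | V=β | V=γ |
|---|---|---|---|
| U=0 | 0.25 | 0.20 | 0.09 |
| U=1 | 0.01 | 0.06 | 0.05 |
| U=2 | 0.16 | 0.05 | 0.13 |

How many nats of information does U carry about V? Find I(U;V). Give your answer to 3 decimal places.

Marginals: p(U) = (0.5400, 0.1200, 0.3400), p(V) = (0.4200, 0.3100, 0.2700).
I(U;V) = H(U) + H(V) − H(U,V).
H(U) = 0.9540, H(V) = 1.0809, H(U,V) = 1.9580.
I(U;V) = 0.9540 + 1.0809 − 1.9580 = 0.077 nats.

0.077 nats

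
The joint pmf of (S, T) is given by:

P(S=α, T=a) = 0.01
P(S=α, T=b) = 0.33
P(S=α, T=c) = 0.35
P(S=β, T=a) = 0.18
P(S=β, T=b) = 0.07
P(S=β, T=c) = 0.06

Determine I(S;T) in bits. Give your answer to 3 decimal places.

0.323 bits

Marginals: p(S) = (0.6900, 0.3100), p(T) = (0.1900, 0.4000, 0.4100).
I(S;T) = H(S) + H(T) − H(S,T).
H(S) = 0.8932, H(T) = 1.5114, H(S,T) = 2.0818.
I(S;T) = 0.8932 + 1.5114 − 2.0818 = 0.323 bits.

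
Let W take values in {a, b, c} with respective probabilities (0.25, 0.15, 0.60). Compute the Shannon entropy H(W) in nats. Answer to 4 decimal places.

H(W) = −Σ p·ln p.
  −(0.25)·ln(0.25) = 0.34657
  −(0.15)·ln(0.15) = 0.28457
  −(0.60)·ln(0.60) = 0.30650
Sum: 0.34657 + 0.28457 + 0.30650 = 0.9376 nats.

0.9376 nats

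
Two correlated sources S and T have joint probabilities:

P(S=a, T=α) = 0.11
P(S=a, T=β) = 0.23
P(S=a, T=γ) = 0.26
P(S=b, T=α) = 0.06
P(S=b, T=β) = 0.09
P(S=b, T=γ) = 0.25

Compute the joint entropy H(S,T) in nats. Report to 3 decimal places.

H(S,T) = −Σ p(x,y)·ln p(x,y) over all 6 cells.
  cell (a,α): −0.11·ln0.11 = 0.2428
  cell (a,β): −0.23·ln0.23 = 0.3380
  cell (a,γ): −0.26·ln0.26 = 0.3502
  cell (b,α): −0.06·ln0.06 = 0.1688
  cell (b,β): −0.09·ln0.09 = 0.2167
  cell (b,γ): −0.25·ln0.25 = 0.3466
Sum = 1.663 nats.

1.663 nats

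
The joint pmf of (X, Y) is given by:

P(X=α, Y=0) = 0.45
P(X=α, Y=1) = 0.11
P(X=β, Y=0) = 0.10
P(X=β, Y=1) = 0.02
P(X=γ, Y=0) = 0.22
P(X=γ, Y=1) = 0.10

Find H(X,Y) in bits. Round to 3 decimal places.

H(X,Y) = −Σ p(x,y)·log₂ p(x,y) over all 6 cells.
  cell (α,0): −0.45·log₂0.45 = 0.5184
  cell (α,1): −0.11·log₂0.11 = 0.3503
  cell (β,0): −0.10·log₂0.10 = 0.3322
  cell (β,1): −0.02·log₂0.02 = 0.1129
  cell (γ,0): −0.22·log₂0.22 = 0.4806
  cell (γ,1): −0.10·log₂0.10 = 0.3322
Sum = 2.127 bits.

2.127 bits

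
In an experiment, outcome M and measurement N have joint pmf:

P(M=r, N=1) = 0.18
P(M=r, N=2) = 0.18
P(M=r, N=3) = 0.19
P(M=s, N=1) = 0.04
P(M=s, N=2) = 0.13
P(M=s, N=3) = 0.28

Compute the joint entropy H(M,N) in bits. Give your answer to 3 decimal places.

H(M,N) = −Σ p(x,y)·log₂ p(x,y) over all 6 cells.
  cell (r,1): −0.18·log₂0.18 = 0.4453
  cell (r,2): −0.18·log₂0.18 = 0.4453
  cell (r,3): −0.19·log₂0.19 = 0.4552
  cell (s,1): −0.04·log₂0.04 = 0.1858
  cell (s,2): −0.13·log₂0.13 = 0.3826
  cell (s,3): −0.28·log₂0.28 = 0.5142
Sum = 2.428 bits.

2.428 bits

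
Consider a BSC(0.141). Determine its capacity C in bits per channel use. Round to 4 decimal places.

Binary symmetric channel: C = 1 − h₂(ε) where h₂ is the binary entropy function.
h₂(0.141) = −0.141·log₂0.141 − 0.859·log₂0.859 = 0.5869.
C = 1 − 0.5869 = 0.4131 bits per channel use.

0.4131 bits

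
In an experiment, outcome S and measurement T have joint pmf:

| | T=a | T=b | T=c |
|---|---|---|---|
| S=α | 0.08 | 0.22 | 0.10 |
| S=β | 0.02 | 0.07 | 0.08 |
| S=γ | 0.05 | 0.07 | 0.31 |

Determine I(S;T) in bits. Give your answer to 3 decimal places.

0.147 bits

Marginals: p(S) = (0.4000, 0.1700, 0.4300), p(T) = (0.1500, 0.3600, 0.4900).
I(S;T) = H(S) + H(T) − H(S,T).
H(S) = 1.4869, H(T) = 1.4454, H(S,T) = 2.7857.
I(S;T) = 1.4869 + 1.4454 − 2.7857 = 0.147 bits.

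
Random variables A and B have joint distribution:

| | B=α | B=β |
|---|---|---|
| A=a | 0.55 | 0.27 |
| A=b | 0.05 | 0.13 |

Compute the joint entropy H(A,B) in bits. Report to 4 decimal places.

H(A,B) = −Σ p(x,y)·log₂ p(x,y) over all 4 cells.
  cell (a,α): −0.55·log₂0.55 = 0.47437
  cell (a,β): −0.27·log₂0.27 = 0.51002
  cell (b,α): −0.05·log₂0.05 = 0.21610
  cell (b,β): −0.13·log₂0.13 = 0.38264
Sum = 1.5831 bits.

1.5831 bits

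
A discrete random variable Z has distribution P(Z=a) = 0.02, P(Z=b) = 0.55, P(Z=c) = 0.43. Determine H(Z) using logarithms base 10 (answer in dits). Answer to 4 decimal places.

0.3344 dits

H(Z) = −Σ p·log₁₀ p.
  −(0.02)·log₁₀(0.02) = 0.03398
  −(0.55)·log₁₀(0.55) = 0.14280
  −(0.43)·log₁₀(0.43) = 0.15761
Sum: 0.03398 + 0.14280 + 0.15761 = 0.3344 dits.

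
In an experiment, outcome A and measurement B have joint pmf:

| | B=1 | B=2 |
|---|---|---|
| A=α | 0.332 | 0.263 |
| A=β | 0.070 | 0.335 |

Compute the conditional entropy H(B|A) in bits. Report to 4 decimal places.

0.8582 bits

Chain rule: H(B|A) = H(A,B) − H(A).
Marginals: p(A) = (0.5950, 0.4050), p(B) = (0.4020, 0.5980).
H(A,B) = 1.8320 bits; H(A) = 0.9738 bits.
H(B|A) = 1.8320 − 0.9738 = 0.8582 bits.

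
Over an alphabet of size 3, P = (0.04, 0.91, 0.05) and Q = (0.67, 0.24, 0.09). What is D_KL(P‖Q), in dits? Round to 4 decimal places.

D(P‖Q) = Σ p·log₁₀(p/q).
  0.04·log₁₀(0.04/0.67) = -0.04896
  0.91·log₁₀(0.91/0.24) = 0.52674
  0.05·log₁₀(0.05/0.09) = -0.01276
D(P‖Q) = 0.4650 dits.

0.4650 dits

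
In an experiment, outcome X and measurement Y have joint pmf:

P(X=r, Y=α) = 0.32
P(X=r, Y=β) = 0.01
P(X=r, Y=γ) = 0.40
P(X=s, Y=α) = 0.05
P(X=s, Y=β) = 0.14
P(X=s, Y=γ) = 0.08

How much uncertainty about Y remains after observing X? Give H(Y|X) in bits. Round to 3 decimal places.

1.184 bits

Marginals: p(X) = (0.7300, 0.2700), p(Y) = (0.3700, 0.1500, 0.4800).
H(Y|X) = Σ p(X) · H(Y|X=·).
  X=r: p=0.7300, H(Y|X=r) = 1.0819
  X=s: p=0.2700, H(Y|X=s) = 1.4618
Weighted sum = 1.184 bits.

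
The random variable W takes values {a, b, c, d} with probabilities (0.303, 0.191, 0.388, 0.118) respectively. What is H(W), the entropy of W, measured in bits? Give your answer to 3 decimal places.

1.872 bits

H(W) = −Σ p·log₂ p.
  −(0.303)·log₂(0.303) = 0.5220
  −(0.191)·log₂(0.191) = 0.4562
  −(0.388)·log₂(0.388) = 0.5300
  −(0.118)·log₂(0.118) = 0.3638
Sum: 0.5220 + 0.4562 + 0.5300 + 0.3638 = 1.872 bits.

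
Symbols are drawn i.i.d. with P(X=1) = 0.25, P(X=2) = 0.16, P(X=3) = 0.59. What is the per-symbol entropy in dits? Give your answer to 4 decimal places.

H(X) = −Σ p·log₁₀ p.
  −(0.25)·log₁₀(0.25) = 0.15051
  −(0.16)·log₁₀(0.16) = 0.12734
  −(0.59)·log₁₀(0.59) = 0.13520
Sum: 0.15051 + 0.12734 + 0.13520 = 0.4131 dits.

0.4131 dits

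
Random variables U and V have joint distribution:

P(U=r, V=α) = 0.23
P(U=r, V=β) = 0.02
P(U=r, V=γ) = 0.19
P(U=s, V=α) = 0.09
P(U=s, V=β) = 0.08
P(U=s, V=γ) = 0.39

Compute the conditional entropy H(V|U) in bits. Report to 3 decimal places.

Chain rule: H(V|U) = H(U,V) − H(U).
Marginals: p(U) = (0.4400, 0.5600), p(V) = (0.3200, 0.1000, 0.5800).
H(U,V) = 2.1897 bits; H(U) = 0.9896 bits.
H(V|U) = 2.1897 − 0.9896 = 1.200 bits.

1.200 bits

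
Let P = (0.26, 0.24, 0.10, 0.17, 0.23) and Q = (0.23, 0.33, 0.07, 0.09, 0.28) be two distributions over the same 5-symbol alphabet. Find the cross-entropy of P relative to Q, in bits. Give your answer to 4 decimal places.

H(P,Q) = −Σ p·log₂ q.
  −0.26·log₂(0.23) = 0.55128
  −0.24·log₂(0.33) = 0.38387
  −0.10·log₂(0.07) = 0.38365
  −0.17·log₂(0.09) = 0.59057
  −0.23·log₂(0.28) = 0.42240
H(P,Q) = 2.3318 bits.

2.3318 bits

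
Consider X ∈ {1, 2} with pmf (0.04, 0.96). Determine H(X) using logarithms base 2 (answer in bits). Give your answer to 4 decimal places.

H(X) = −Σ p·log₂ p.
  −(0.04)·log₂(0.04) = 0.18575
  −(0.96)·log₂(0.96) = 0.05654
Sum: 0.18575 + 0.05654 = 0.2423 bits.

0.2423 bits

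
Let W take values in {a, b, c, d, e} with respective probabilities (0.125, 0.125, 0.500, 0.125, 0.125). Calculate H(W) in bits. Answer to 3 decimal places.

2.000 bits

H(W) = −Σ p·log₂ p.
  −(0.125)·log₂(0.125) = 0.3750
  −(0.125)·log₂(0.125) = 0.3750
  −(0.500)·log₂(0.500) = 0.5000
  −(0.125)·log₂(0.125) = 0.3750
  −(0.125)·log₂(0.125) = 0.3750
Sum: 0.3750 + 0.3750 + 0.5000 + 0.3750 + 0.3750 = 2.000 bits.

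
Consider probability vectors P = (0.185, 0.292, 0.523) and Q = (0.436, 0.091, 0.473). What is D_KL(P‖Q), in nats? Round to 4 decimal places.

D(P‖Q) = Σ p·ln(p/q).
  0.185·ln(0.185/0.436) = -0.15860
  0.292·ln(0.292/0.091) = 0.34044
  0.523·ln(0.523/0.473) = 0.05255
D(P‖Q) = 0.2344 nats.

0.2344 nats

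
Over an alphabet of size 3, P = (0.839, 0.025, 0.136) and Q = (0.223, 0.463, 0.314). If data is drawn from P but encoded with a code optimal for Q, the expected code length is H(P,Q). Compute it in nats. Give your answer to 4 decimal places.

1.4358 nats

H(P,Q) = −Σ p·ln q.
  −0.839·ln(0.223) = 1.25899
  −0.025·ln(0.463) = 0.01925
  −0.136·ln(0.314) = 0.15754
H(P,Q) = 1.4358 nats.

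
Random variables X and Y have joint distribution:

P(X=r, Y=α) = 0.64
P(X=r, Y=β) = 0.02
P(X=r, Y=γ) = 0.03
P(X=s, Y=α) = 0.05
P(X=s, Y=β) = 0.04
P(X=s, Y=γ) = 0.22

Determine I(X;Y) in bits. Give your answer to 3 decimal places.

0.447 bits

Marginals: p(X) = (0.6900, 0.3100), p(Y) = (0.6900, 0.0600, 0.2500).
I(X;Y) = H(X) + H(Y) − H(X,Y).
H(X) = 0.8932, H(Y) = 1.1129, H(X,Y) = 1.5591.
I(X;Y) = 0.8932 + 1.1129 − 1.5591 = 0.447 bits.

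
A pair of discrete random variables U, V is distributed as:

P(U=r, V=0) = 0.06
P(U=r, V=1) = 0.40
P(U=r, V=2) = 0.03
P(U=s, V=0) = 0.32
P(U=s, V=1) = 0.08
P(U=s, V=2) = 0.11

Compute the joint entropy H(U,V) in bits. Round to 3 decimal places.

H(U,V) = −Σ p(x,y)·log₂ p(x,y) over all 6 cells.
  cell (r,0): −0.06·log₂0.06 = 0.2435
  cell (r,1): −0.40·log₂0.40 = 0.5288
  cell (r,2): −0.03·log₂0.03 = 0.1518
  cell (s,0): −0.32·log₂0.32 = 0.5260
  cell (s,1): −0.08·log₂0.08 = 0.2915
  cell (s,2): −0.11·log₂0.11 = 0.3503
Sum = 2.092 bits.

2.092 bits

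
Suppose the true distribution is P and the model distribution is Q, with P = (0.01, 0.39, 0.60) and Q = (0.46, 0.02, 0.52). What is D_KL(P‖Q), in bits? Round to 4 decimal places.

1.7399 bits

D(P‖Q) = Σ p·log₂(p/q).
  0.01·log₂(0.01/0.46) = -0.05524
  0.39·log₂(0.39/0.02) = 1.67131
  0.60·log₂(0.60/0.52) = 0.12387
D(P‖Q) = 1.7399 bits.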